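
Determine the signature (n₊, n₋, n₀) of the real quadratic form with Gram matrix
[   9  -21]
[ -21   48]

Answer: (1, 1, 0)

Derivation:
step 0: pivot 9 → sign +
step 1: pivot -1 → sign −
signature = (1, 1, 0)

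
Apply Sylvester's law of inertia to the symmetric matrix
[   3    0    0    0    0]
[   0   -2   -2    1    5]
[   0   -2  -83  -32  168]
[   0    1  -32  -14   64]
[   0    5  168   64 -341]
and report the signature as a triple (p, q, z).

step 0: pivot 3 → sign +
step 1: pivot -2 → sign −
step 2: pivot -81 → sign −
step 3: pivot -1/18 → sign −
step 4: pivot -1/3 → sign −
signature = (1, 4, 0)

Answer: (1, 4, 0)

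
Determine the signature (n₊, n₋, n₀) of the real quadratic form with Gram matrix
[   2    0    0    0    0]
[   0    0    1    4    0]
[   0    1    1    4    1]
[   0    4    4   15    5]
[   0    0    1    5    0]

Answer: (3, 2, 0)

Derivation:
step 0: pivot 2 → sign +
step 1: pivot 1 → sign +
step 2: pivot -1 → sign −
step 3: pivot -1 → sign −
step 4: pivot 1 → sign +
signature = (3, 2, 0)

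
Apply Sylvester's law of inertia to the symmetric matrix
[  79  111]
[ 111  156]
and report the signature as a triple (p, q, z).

Answer: (2, 0, 0)

Derivation:
step 0: pivot 79 → sign +
step 1: pivot 3/79 → sign +
signature = (2, 0, 0)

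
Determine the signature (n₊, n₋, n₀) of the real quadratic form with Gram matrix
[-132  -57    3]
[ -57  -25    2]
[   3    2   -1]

step 0: pivot -132 → sign −
step 1: pivot -17/44 → sign −
step 2: pivot 6/17 → sign +
signature = (1, 2, 0)

Answer: (1, 2, 0)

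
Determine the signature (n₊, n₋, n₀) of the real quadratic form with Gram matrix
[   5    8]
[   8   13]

step 0: pivot 5 → sign +
step 1: pivot 1/5 → sign +
signature = (2, 0, 0)

Answer: (2, 0, 0)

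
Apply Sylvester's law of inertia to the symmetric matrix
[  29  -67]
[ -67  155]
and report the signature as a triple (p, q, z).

Answer: (2, 0, 0)

Derivation:
step 0: pivot 29 → sign +
step 1: pivot 6/29 → sign +
signature = (2, 0, 0)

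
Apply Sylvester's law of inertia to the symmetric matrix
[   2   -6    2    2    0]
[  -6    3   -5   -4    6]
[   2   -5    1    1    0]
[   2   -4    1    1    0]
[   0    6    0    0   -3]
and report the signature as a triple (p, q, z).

Answer: (2, 3, 0)

Derivation:
step 0: pivot 2 → sign +
step 1: pivot -15 → sign −
step 2: pivot -14/15 → sign −
step 3: pivot 1/14 → sign +
step 4: pivot -3 → sign −
signature = (2, 3, 0)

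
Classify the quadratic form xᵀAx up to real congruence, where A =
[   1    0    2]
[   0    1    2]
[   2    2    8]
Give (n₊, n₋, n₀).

Answer: (2, 0, 1)

Derivation:
step 0: pivot 1 → sign +
step 1: pivot 1 → sign +
step 2: row/col 2 already zero → sign 0
signature = (2, 0, 1)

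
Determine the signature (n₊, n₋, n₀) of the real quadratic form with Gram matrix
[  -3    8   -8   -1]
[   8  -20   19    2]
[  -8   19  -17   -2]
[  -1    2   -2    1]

step 0: pivot -3 → sign −
step 1: pivot 4/3 → sign +
step 2: pivot 1/4 → sign +
step 3: row/col 3 already zero → sign 0
signature = (2, 1, 1)

Answer: (2, 1, 1)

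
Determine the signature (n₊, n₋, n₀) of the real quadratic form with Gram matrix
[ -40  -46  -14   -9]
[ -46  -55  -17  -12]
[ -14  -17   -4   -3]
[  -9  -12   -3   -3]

Answer: (1, 3, 0)

Derivation:
step 0: pivot -40 → sign −
step 1: pivot -21/10 → sign −
step 2: pivot 9/7 → sign +
step 3: pivot -1/4 → sign −
signature = (1, 3, 0)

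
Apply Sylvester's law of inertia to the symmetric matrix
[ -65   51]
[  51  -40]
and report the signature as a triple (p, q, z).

step 0: pivot -65 → sign −
step 1: pivot 1/65 → sign +
signature = (1, 1, 0)

Answer: (1, 1, 0)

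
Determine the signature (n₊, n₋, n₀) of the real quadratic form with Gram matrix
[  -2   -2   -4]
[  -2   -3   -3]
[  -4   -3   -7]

Answer: (1, 2, 0)

Derivation:
step 0: pivot -2 → sign −
step 1: pivot -1 → sign −
step 2: pivot 2 → sign +
signature = (1, 2, 0)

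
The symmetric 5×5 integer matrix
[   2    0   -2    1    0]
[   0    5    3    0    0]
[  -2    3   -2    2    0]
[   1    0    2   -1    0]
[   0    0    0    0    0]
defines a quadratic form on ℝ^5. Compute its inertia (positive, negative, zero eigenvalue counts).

Answer: (3, 1, 1)

Derivation:
step 0: pivot 2 → sign +
step 1: pivot 5 → sign +
step 2: pivot -29/5 → sign −
step 3: pivot 3/58 → sign +
step 4: row/col 4 already zero → sign 0
signature = (3, 1, 1)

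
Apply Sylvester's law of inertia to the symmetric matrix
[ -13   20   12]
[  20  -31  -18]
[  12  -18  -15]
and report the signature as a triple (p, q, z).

step 0: pivot -13 → sign −
step 1: pivot -3/13 → sign −
step 2: pivot -3 → sign −
signature = (0, 3, 0)

Answer: (0, 3, 0)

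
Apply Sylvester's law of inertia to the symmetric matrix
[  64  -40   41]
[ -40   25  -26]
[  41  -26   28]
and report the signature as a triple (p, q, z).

step 0: pivot 64 → sign +
step 1: pivot 111/64 → sign +
step 2: pivot -3/37 → sign −
signature = (2, 1, 0)

Answer: (2, 1, 0)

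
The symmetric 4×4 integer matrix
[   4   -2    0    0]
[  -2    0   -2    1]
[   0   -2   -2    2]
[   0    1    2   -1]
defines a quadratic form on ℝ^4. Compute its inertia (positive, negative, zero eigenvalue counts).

Answer: (2, 1, 1)

Derivation:
step 0: pivot 4 → sign +
step 1: pivot -1 → sign −
step 2: pivot 2 → sign +
step 3: row/col 3 already zero → sign 0
signature = (2, 1, 1)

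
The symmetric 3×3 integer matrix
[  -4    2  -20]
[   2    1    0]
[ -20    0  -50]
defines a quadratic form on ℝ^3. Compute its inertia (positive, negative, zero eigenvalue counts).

Answer: (1, 1, 1)

Derivation:
step 0: pivot -4 → sign −
step 1: pivot 2 → sign +
step 2: row/col 2 already zero → sign 0
signature = (1, 1, 1)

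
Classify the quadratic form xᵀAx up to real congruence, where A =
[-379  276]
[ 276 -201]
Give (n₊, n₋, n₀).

step 0: pivot -379 → sign −
step 1: pivot -3/379 → sign −
signature = (0, 2, 0)

Answer: (0, 2, 0)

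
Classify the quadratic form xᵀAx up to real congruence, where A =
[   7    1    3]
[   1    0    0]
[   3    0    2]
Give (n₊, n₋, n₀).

Answer: (2, 1, 0)

Derivation:
step 0: pivot 7 → sign +
step 1: pivot -1/7 → sign −
step 2: pivot 2 → sign +
signature = (2, 1, 0)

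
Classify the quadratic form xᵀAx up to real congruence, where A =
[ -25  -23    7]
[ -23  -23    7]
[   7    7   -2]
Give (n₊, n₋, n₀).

Answer: (1, 2, 0)

Derivation:
step 0: pivot -25 → sign −
step 1: pivot -46/25 → sign −
step 2: pivot 3/23 → sign +
signature = (1, 2, 0)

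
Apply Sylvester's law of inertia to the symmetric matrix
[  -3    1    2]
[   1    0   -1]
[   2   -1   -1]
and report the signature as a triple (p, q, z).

Answer: (1, 1, 1)

Derivation:
step 0: pivot -3 → sign −
step 1: pivot 1/3 → sign +
step 2: row/col 2 already zero → sign 0
signature = (1, 1, 1)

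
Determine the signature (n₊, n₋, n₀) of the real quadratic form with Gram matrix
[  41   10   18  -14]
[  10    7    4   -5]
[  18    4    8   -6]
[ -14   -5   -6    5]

Answer: (3, 1, 0)

Derivation:
step 0: pivot 41 → sign +
step 1: pivot 187/41 → sign +
step 2: pivot 12/187 → sign +
step 3: pivot -1/3 → sign −
signature = (3, 1, 0)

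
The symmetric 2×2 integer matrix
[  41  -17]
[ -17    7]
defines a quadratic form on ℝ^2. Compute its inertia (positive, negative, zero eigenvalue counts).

Answer: (1, 1, 0)

Derivation:
step 0: pivot 41 → sign +
step 1: pivot -2/41 → sign −
signature = (1, 1, 0)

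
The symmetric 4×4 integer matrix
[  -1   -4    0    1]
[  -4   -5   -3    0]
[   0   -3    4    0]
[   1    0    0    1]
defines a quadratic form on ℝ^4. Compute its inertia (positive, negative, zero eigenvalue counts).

step 0: pivot -1 → sign −
step 1: pivot 11 → sign +
step 2: pivot 35/11 → sign +
step 3: pivot 6/35 → sign +
signature = (3, 1, 0)

Answer: (3, 1, 0)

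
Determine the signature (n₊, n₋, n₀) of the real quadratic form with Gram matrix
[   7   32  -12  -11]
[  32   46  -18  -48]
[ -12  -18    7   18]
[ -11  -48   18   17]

step 0: pivot 7 → sign +
step 1: pivot -702/7 → sign −
step 2: pivot -1/39 → sign −
step 3: pivot -2/9 → sign −
signature = (1, 3, 0)

Answer: (1, 3, 0)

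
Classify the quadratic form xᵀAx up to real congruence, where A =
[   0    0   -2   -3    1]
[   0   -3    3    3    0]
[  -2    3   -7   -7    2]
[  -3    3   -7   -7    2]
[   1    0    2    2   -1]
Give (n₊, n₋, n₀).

Answer: (1, 3, 1)

Derivation:
step 0: pivot -3 → sign −
step 1: pivot -4 → sign −
step 2: pivot 1 → sign +
step 3: pivot -1 → sign −
step 4: row/col 4 already zero → sign 0
signature = (1, 3, 1)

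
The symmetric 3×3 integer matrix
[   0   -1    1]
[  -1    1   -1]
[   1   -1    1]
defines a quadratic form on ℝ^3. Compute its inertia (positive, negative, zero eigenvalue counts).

step 0: pivot 1 → sign +
step 1: pivot -1 → sign −
step 2: row/col 2 already zero → sign 0
signature = (1, 1, 1)

Answer: (1, 1, 1)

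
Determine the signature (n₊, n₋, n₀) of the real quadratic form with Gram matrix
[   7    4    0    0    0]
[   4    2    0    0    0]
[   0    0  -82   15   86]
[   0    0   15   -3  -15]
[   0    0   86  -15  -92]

step 0: pivot 7 → sign +
step 1: pivot -2/7 → sign −
step 2: pivot -82 → sign −
step 3: pivot -21/82 → sign −
step 4: pivot 2/7 → sign +
signature = (2, 3, 0)

Answer: (2, 3, 0)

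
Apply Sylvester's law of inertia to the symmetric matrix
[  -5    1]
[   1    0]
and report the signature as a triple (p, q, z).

Answer: (1, 1, 0)

Derivation:
step 0: pivot -5 → sign −
step 1: pivot 1/5 → sign +
signature = (1, 1, 0)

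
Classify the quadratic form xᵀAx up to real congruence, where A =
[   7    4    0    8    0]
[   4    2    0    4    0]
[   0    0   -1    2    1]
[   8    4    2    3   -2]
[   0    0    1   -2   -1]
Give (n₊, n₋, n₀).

Answer: (1, 3, 1)

Derivation:
step 0: pivot 7 → sign +
step 1: pivot -2/7 → sign −
step 2: pivot -1 → sign −
step 3: pivot -1 → sign −
step 4: row/col 4 already zero → sign 0
signature = (1, 3, 1)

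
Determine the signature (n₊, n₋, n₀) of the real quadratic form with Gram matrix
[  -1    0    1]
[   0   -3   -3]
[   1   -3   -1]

Answer: (1, 2, 0)

Derivation:
step 0: pivot -1 → sign −
step 1: pivot -3 → sign −
step 2: pivot 3 → sign +
signature = (1, 2, 0)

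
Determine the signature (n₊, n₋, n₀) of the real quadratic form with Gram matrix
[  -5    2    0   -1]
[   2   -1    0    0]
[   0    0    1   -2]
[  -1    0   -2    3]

step 0: pivot -5 → sign −
step 1: pivot -1/5 → sign −
step 2: pivot 1 → sign +
step 3: row/col 3 already zero → sign 0
signature = (1, 2, 1)

Answer: (1, 2, 1)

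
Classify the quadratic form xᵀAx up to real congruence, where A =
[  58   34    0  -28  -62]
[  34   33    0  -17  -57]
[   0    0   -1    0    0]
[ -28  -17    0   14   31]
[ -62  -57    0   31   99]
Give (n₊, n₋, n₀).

Answer: (4, 1, 0)

Derivation:
step 0: pivot 58 → sign +
step 1: pivot 379/29 → sign +
step 2: pivot -1 → sign −
step 3: pivot 173/379 → sign +
step 4: pivot 6/173 → sign +
signature = (4, 1, 0)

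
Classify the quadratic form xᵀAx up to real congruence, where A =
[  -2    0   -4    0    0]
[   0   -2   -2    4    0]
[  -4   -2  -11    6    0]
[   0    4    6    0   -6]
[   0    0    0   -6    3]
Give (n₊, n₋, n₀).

Answer: (1, 3, 1)

Derivation:
step 0: pivot -2 → sign −
step 1: pivot -2 → sign −
step 2: pivot -1 → sign −
step 3: pivot 12 → sign +
step 4: row/col 4 already zero → sign 0
signature = (1, 3, 1)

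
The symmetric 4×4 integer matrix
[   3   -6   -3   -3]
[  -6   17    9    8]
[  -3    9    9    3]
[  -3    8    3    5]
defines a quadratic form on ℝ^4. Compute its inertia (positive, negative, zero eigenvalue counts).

Answer: (4, 0, 0)

Derivation:
step 0: pivot 3 → sign +
step 1: pivot 5 → sign +
step 2: pivot 21/5 → sign +
step 3: pivot 6/7 → sign +
signature = (4, 0, 0)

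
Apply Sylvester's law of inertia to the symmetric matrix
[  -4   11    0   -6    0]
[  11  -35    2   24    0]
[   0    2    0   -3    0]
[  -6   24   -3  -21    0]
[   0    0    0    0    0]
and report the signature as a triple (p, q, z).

Answer: (1, 3, 1)

Derivation:
step 0: pivot -4 → sign −
step 1: pivot -19/4 → sign −
step 2: pivot 16/19 → sign +
step 3: pivot -3/16 → sign −
step 4: row/col 4 already zero → sign 0
signature = (1, 3, 1)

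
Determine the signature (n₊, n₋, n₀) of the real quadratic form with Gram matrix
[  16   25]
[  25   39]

step 0: pivot 16 → sign +
step 1: pivot -1/16 → sign −
signature = (1, 1, 0)

Answer: (1, 1, 0)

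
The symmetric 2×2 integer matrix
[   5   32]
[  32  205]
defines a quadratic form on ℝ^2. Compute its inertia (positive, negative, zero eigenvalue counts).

step 0: pivot 5 → sign +
step 1: pivot 1/5 → sign +
signature = (2, 0, 0)

Answer: (2, 0, 0)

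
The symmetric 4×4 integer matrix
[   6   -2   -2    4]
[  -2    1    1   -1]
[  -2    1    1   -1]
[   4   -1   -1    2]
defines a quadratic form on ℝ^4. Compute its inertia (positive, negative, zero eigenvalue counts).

Answer: (2, 1, 1)

Derivation:
step 0: pivot 6 → sign +
step 1: pivot 1/3 → sign +
step 2: pivot -1 → sign −
step 3: row/col 3 already zero → sign 0
signature = (2, 1, 1)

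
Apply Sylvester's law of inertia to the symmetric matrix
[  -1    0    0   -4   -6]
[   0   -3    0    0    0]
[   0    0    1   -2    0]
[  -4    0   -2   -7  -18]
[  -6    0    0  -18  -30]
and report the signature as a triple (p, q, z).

Answer: (2, 3, 0)

Derivation:
step 0: pivot -1 → sign −
step 1: pivot -3 → sign −
step 2: pivot 1 → sign +
step 3: pivot 5 → sign +
step 4: pivot -6/5 → sign −
signature = (2, 3, 0)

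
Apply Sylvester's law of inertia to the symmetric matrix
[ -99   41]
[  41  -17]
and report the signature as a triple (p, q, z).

Answer: (0, 2, 0)

Derivation:
step 0: pivot -99 → sign −
step 1: pivot -2/99 → sign −
signature = (0, 2, 0)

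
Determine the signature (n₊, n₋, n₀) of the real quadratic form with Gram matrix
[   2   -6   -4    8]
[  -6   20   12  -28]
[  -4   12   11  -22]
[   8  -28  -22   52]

step 0: pivot 2 → sign +
step 1: pivot 2 → sign +
step 2: pivot 3 → sign +
step 3: row/col 3 already zero → sign 0
signature = (3, 0, 1)

Answer: (3, 0, 1)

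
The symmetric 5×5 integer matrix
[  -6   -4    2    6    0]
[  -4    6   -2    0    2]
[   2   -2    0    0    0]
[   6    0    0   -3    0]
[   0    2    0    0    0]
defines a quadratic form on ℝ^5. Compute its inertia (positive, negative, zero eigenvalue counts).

step 0: pivot -6 → sign −
step 1: pivot 26/3 → sign +
step 2: pivot -8/13 → sign −
step 3: pivot 3/2 → sign +
step 4: pivot -1 → sign −
signature = (2, 3, 0)

Answer: (2, 3, 0)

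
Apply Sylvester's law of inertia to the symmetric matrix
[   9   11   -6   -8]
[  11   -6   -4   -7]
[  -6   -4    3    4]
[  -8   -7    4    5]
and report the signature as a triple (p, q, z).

Answer: (1, 2, 1)

Derivation:
step 0: pivot 9 → sign +
step 1: pivot -175/9 → sign −
step 2: pivot -3/7 → sign −
step 3: row/col 3 already zero → sign 0
signature = (1, 2, 1)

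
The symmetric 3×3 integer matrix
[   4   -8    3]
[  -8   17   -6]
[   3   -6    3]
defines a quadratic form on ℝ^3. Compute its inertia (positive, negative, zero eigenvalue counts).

Answer: (3, 0, 0)

Derivation:
step 0: pivot 4 → sign +
step 1: pivot 1 → sign +
step 2: pivot 3/4 → sign +
signature = (3, 0, 0)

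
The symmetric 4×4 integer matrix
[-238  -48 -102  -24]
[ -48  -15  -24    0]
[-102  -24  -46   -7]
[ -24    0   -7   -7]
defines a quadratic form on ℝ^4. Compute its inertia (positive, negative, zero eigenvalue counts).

step 0: pivot -238 → sign −
step 1: pivot -633/119 → sign −
step 2: pivot -16/211 → sign −
step 3: pivot 3/16 → sign +
signature = (1, 3, 0)

Answer: (1, 3, 0)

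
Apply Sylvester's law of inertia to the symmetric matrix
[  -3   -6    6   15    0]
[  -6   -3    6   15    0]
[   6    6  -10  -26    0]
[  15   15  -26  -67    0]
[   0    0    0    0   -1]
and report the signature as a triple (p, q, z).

Answer: (2, 3, 0)

Derivation:
step 0: pivot -3 → sign −
step 1: pivot 9 → sign +
step 2: pivot -2 → sign −
step 3: pivot 1 → sign +
step 4: pivot -1 → sign −
signature = (2, 3, 0)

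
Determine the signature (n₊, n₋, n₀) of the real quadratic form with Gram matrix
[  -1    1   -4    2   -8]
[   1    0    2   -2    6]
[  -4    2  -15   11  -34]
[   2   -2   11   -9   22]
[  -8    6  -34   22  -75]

step 0: pivot -1 → sign −
step 1: pivot 1 → sign +
step 2: pivot -3 → sign −
step 3: pivot -2 → sign −
step 4: pivot -3 → sign −
signature = (1, 4, 0)

Answer: (1, 4, 0)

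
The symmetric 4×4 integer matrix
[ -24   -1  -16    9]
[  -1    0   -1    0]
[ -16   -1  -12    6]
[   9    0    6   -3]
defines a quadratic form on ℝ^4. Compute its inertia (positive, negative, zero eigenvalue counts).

Answer: (1, 3, 0)

Derivation:
step 0: pivot -24 → sign −
step 1: pivot 1/24 → sign +
step 2: pivot -4 → sign −
step 3: pivot -3/4 → sign −
signature = (1, 3, 0)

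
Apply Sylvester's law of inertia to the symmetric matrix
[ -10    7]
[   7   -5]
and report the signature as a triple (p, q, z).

step 0: pivot -10 → sign −
step 1: pivot -1/10 → sign −
signature = (0, 2, 0)

Answer: (0, 2, 0)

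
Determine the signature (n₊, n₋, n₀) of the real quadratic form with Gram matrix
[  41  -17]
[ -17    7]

step 0: pivot 41 → sign +
step 1: pivot -2/41 → sign −
signature = (1, 1, 0)

Answer: (1, 1, 0)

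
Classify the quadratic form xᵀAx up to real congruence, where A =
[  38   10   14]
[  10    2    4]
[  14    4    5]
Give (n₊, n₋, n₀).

Answer: (1, 1, 1)

Derivation:
step 0: pivot 38 → sign +
step 1: pivot -12/19 → sign −
step 2: row/col 2 already zero → sign 0
signature = (1, 1, 1)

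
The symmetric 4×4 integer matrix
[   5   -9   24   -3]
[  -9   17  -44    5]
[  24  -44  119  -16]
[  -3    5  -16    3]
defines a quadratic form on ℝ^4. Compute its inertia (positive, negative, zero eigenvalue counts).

Answer: (3, 1, 0)

Derivation:
step 0: pivot 5 → sign +
step 1: pivot 4/5 → sign +
step 2: pivot 3 → sign +
step 3: pivot -1/3 → sign −
signature = (3, 1, 0)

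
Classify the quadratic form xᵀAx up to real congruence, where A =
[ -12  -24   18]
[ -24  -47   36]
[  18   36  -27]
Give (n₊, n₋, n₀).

step 0: pivot -12 → sign −
step 1: pivot 1 → sign +
step 2: row/col 2 already zero → sign 0
signature = (1, 1, 1)

Answer: (1, 1, 1)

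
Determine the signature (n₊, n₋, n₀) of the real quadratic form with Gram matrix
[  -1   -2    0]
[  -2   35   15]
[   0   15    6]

Answer: (2, 1, 0)

Derivation:
step 0: pivot -1 → sign −
step 1: pivot 39 → sign +
step 2: pivot 3/13 → sign +
signature = (2, 1, 0)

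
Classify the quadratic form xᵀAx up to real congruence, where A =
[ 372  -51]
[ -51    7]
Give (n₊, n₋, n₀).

step 0: pivot 372 → sign +
step 1: pivot 1/124 → sign +
signature = (2, 0, 0)

Answer: (2, 0, 0)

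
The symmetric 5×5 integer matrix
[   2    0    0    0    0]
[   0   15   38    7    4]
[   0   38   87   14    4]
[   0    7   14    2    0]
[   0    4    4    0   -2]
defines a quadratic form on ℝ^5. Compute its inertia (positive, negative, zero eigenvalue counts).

step 0: pivot 2 → sign +
step 1: pivot 15 → sign +
step 2: pivot -139/15 → sign −
step 3: pivot 33/139 → sign +
step 4: pivot -6/11 → sign −
signature = (3, 2, 0)

Answer: (3, 2, 0)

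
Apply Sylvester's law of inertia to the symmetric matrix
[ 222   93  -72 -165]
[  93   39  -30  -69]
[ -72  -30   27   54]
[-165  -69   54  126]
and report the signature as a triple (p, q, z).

Answer: (4, 0, 0)

Derivation:
step 0: pivot 222 → sign +
step 1: pivot 3/74 → sign +
step 2: pivot 3 → sign +
step 3: pivot 3 → sign +
signature = (4, 0, 0)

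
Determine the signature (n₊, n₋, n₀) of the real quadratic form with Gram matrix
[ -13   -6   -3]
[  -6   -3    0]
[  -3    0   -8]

Answer: (1, 2, 0)

Derivation:
step 0: pivot -13 → sign −
step 1: pivot -3/13 → sign −
step 2: pivot 1 → sign +
signature = (1, 2, 0)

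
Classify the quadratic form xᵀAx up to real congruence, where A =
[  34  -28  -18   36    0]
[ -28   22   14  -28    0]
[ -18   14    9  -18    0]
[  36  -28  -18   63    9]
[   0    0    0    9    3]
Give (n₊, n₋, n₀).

step 0: pivot 34 → sign +
step 1: pivot -18/17 → sign −
step 2: pivot 1/9 → sign +
step 3: pivot 27 → sign +
step 4: row/col 4 already zero → sign 0
signature = (3, 1, 1)

Answer: (3, 1, 1)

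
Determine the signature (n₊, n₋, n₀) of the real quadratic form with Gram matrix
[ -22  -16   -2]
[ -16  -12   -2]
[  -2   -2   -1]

step 0: pivot -22 → sign −
step 1: pivot -4/11 → sign −
step 2: row/col 2 already zero → sign 0
signature = (0, 2, 1)

Answer: (0, 2, 1)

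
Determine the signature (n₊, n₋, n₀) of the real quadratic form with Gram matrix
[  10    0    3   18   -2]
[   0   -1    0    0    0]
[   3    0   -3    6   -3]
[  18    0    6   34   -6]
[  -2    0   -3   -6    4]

Answer: (3, 2, 0)

Derivation:
step 0: pivot 10 → sign +
step 1: pivot -1 → sign −
step 2: pivot -39/10 → sign −
step 3: pivot 22/13 → sign +
step 4: pivot 6/11 → sign +
signature = (3, 2, 0)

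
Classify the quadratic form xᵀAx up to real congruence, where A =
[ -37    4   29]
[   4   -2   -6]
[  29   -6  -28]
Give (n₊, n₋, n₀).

step 0: pivot -37 → sign −
step 1: pivot -58/37 → sign −
step 2: pivot -1/29 → sign −
signature = (0, 3, 0)

Answer: (0, 3, 0)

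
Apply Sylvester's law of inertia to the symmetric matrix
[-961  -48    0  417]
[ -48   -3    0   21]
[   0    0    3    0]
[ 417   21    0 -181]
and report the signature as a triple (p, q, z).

step 0: pivot -961 → sign −
step 1: pivot -579/961 → sign −
step 2: pivot 3 → sign +
step 3: pivot -1/193 → sign −
signature = (1, 3, 0)

Answer: (1, 3, 0)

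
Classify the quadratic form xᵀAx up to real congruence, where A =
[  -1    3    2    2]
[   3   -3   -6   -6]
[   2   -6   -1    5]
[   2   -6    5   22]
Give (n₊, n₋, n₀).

Answer: (2, 2, 0)

Derivation:
step 0: pivot -1 → sign −
step 1: pivot 6 → sign +
step 2: pivot 3 → sign +
step 3: pivot -1 → sign −
signature = (2, 2, 0)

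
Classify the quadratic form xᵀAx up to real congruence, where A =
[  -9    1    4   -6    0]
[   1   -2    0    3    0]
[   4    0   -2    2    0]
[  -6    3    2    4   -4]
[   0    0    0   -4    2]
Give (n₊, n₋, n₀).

step 0: pivot -9 → sign −
step 1: pivot -17/9 → sign −
step 2: pivot -2/17 → sign −
step 3: pivot 11 → sign +
step 4: pivot 6/11 → sign +
signature = (2, 3, 0)

Answer: (2, 3, 0)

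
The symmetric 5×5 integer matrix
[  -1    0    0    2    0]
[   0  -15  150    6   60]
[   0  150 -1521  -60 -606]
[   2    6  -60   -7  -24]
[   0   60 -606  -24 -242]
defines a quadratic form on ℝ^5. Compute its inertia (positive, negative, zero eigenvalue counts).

step 0: pivot -1 → sign −
step 1: pivot -15 → sign −
step 2: pivot -21 → sign −
step 3: pivot -3/5 → sign −
step 4: pivot -2/7 → sign −
signature = (0, 5, 0)

Answer: (0, 5, 0)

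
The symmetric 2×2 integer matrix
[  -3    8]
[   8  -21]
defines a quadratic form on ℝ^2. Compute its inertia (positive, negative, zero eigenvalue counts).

step 0: pivot -3 → sign −
step 1: pivot 1/3 → sign +
signature = (1, 1, 0)

Answer: (1, 1, 0)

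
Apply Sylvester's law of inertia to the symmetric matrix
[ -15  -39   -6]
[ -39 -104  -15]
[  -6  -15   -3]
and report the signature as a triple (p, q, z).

Answer: (0, 3, 0)

Derivation:
step 0: pivot -15 → sign −
step 1: pivot -13/5 → sign −
step 2: pivot -6/13 → sign −
signature = (0, 3, 0)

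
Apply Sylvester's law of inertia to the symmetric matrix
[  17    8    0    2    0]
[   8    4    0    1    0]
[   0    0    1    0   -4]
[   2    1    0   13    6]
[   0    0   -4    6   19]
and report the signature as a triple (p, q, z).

step 0: pivot 17 → sign +
step 1: pivot 4/17 → sign +
step 2: pivot 1 → sign +
step 3: pivot 51/4 → sign +
step 4: pivot 3/17 → sign +
signature = (5, 0, 0)

Answer: (5, 0, 0)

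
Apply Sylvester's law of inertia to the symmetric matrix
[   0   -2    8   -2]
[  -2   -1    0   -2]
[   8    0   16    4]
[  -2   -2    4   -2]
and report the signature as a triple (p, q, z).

step 0: pivot -1 → sign −
step 1: pivot 4 → sign +
step 2: pivot 1 → sign +
step 3: row/col 3 already zero → sign 0
signature = (2, 1, 1)

Answer: (2, 1, 1)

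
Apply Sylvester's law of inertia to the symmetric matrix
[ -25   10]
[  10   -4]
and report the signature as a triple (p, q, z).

Answer: (0, 1, 1)

Derivation:
step 0: pivot -25 → sign −
step 1: row/col 1 already zero → sign 0
signature = (0, 1, 1)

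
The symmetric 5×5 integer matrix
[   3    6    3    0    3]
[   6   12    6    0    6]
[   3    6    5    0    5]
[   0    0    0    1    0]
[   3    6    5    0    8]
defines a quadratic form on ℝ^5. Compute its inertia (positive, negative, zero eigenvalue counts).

Answer: (4, 0, 1)

Derivation:
step 0: pivot 3 → sign +
step 1: pivot 2 → sign +
step 2: pivot 1 → sign +
step 3: pivot 3 → sign +
step 4: row/col 4 already zero → sign 0
signature = (4, 0, 1)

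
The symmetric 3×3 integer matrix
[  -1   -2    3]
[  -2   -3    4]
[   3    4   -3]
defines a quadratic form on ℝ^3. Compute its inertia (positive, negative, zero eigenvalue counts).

step 0: pivot -1 → sign −
step 1: pivot 1 → sign +
step 2: pivot 2 → sign +
signature = (2, 1, 0)

Answer: (2, 1, 0)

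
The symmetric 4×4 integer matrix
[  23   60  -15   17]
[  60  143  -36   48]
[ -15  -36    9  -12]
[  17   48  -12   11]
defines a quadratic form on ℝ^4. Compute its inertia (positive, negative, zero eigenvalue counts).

Answer: (1, 3, 0)

Derivation:
step 0: pivot 23 → sign +
step 1: pivot -311/23 → sign −
step 2: pivot -18/311 → sign −
step 3: pivot -1/2 → sign −
signature = (1, 3, 0)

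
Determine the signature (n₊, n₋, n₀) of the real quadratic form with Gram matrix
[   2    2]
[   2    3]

step 0: pivot 2 → sign +
step 1: pivot 1 → sign +
signature = (2, 0, 0)

Answer: (2, 0, 0)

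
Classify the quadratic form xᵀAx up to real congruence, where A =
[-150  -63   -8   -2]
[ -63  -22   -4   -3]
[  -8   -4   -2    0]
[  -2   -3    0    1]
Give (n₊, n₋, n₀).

step 0: pivot -150 → sign −
step 1: pivot 223/50 → sign +
step 2: pivot -1114/669 → sign −
step 3: pivot 3/557 → sign +
signature = (2, 2, 0)

Answer: (2, 2, 0)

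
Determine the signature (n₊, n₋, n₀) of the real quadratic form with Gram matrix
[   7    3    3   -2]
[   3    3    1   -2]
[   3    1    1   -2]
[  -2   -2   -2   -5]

Answer: (2, 2, 0)

Derivation:
step 0: pivot 7 → sign +
step 1: pivot 12/7 → sign +
step 2: pivot -1/3 → sign −
step 3: pivot -1 → sign −
signature = (2, 2, 0)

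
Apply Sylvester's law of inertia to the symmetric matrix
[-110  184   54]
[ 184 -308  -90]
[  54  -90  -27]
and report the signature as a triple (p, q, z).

step 0: pivot -110 → sign −
step 1: pivot -12/55 → sign −
step 2: row/col 2 already zero → sign 0
signature = (0, 2, 1)

Answer: (0, 2, 1)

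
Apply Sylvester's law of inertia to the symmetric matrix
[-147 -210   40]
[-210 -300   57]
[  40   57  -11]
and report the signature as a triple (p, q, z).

Answer: (1, 2, 0)

Derivation:
step 0: pivot -147 → sign −
step 1: pivot -17/147 → sign −
step 2: pivot 3/17 → sign +
signature = (1, 2, 0)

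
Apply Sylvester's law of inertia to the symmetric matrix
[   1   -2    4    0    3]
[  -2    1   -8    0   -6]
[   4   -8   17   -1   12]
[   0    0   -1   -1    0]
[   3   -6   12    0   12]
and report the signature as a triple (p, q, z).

step 0: pivot 1 → sign +
step 1: pivot -3 → sign −
step 2: pivot 1 → sign +
step 3: pivot -2 → sign −
step 4: pivot 3 → sign +
signature = (3, 2, 0)

Answer: (3, 2, 0)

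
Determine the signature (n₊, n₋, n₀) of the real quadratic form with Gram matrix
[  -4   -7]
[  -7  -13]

step 0: pivot -4 → sign −
step 1: pivot -3/4 → sign −
signature = (0, 2, 0)

Answer: (0, 2, 0)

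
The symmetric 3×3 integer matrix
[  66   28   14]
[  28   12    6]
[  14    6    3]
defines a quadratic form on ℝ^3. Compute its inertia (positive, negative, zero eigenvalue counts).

Answer: (2, 0, 1)

Derivation:
step 0: pivot 66 → sign +
step 1: pivot 4/33 → sign +
step 2: row/col 2 already zero → sign 0
signature = (2, 0, 1)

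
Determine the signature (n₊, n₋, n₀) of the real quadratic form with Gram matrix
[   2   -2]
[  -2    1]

step 0: pivot 2 → sign +
step 1: pivot -1 → sign −
signature = (1, 1, 0)

Answer: (1, 1, 0)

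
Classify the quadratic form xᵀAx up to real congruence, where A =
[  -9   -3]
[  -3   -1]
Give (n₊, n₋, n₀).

step 0: pivot -9 → sign −
step 1: row/col 1 already zero → sign 0
signature = (0, 1, 1)

Answer: (0, 1, 1)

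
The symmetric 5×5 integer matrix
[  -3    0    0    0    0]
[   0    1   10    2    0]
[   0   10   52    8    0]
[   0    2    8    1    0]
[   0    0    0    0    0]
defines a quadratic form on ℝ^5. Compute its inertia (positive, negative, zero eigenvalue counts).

step 0: pivot -3 → sign −
step 1: pivot 1 → sign +
step 2: pivot -48 → sign −
step 3: row/col 3 already zero → sign 0
step 4: row/col 4 already zero → sign 0
signature = (1, 2, 2)

Answer: (1, 2, 2)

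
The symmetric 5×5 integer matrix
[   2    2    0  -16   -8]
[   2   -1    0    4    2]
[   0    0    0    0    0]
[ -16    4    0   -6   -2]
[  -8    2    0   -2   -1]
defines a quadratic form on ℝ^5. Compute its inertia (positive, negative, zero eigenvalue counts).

Answer: (2, 2, 1)

Derivation:
step 0: pivot 2 → sign +
step 1: pivot -3 → sign −
step 2: pivot -2/3 → sign −
step 3: pivot 1 → sign +
step 4: row/col 4 already zero → sign 0
signature = (2, 2, 1)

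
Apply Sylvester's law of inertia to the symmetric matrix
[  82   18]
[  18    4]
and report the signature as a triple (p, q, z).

Answer: (2, 0, 0)

Derivation:
step 0: pivot 82 → sign +
step 1: pivot 2/41 → sign +
signature = (2, 0, 0)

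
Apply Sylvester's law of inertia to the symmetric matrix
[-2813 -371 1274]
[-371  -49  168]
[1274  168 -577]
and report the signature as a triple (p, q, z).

Answer: (0, 2, 1)

Derivation:
step 0: pivot -2813 → sign −
step 1: pivot -196/2813 → sign −
step 2: row/col 2 already zero → sign 0
signature = (0, 2, 1)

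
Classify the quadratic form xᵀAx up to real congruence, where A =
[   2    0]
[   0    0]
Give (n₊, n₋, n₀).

step 0: pivot 2 → sign +
step 1: row/col 1 already zero → sign 0
signature = (1, 0, 1)

Answer: (1, 0, 1)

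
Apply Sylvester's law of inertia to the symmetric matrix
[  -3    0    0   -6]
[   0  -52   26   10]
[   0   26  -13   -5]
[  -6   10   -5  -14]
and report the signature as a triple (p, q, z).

step 0: pivot -3 → sign −
step 1: pivot -52 → sign −
step 2: pivot -1/13 → sign −
step 3: row/col 3 already zero → sign 0
signature = (0, 3, 1)

Answer: (0, 3, 1)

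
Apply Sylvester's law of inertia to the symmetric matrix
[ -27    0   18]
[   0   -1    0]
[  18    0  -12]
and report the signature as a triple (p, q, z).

Answer: (0, 2, 1)

Derivation:
step 0: pivot -27 → sign −
step 1: pivot -1 → sign −
step 2: row/col 2 already zero → sign 0
signature = (0, 2, 1)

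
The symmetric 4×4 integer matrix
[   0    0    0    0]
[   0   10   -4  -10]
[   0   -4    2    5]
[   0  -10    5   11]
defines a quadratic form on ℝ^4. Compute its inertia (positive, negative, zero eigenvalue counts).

Answer: (2, 1, 1)

Derivation:
step 0: pivot 10 → sign +
step 1: pivot 2/5 → sign +
step 2: pivot -3/2 → sign −
step 3: row/col 3 already zero → sign 0
signature = (2, 1, 1)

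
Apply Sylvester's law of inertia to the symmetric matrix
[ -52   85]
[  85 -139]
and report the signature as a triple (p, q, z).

Answer: (0, 2, 0)

Derivation:
step 0: pivot -52 → sign −
step 1: pivot -3/52 → sign −
signature = (0, 2, 0)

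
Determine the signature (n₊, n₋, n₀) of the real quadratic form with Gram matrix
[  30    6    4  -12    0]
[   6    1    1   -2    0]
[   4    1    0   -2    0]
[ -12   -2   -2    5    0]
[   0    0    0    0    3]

Answer: (3, 2, 0)

Derivation:
step 0: pivot 30 → sign +
step 1: pivot -1/5 → sign −
step 2: pivot -1/3 → sign −
step 3: pivot 1 → sign +
step 4: pivot 3 → sign +
signature = (3, 2, 0)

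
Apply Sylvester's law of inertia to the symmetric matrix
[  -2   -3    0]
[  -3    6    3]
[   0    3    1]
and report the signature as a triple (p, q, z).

step 0: pivot -2 → sign −
step 1: pivot 21/2 → sign +
step 2: pivot 1/7 → sign +
signature = (2, 1, 0)

Answer: (2, 1, 0)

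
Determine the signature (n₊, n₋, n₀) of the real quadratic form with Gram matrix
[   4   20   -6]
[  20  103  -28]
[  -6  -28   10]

step 0: pivot 4 → sign +
step 1: pivot 3 → sign +
step 2: pivot -1/3 → sign −
signature = (2, 1, 0)

Answer: (2, 1, 0)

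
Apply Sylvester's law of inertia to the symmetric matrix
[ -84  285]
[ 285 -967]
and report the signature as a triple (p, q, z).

Answer: (0, 2, 0)

Derivation:
step 0: pivot -84 → sign −
step 1: pivot -1/28 → sign −
signature = (0, 2, 0)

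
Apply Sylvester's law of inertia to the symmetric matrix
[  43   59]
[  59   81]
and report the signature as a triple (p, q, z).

step 0: pivot 43 → sign +
step 1: pivot 2/43 → sign +
signature = (2, 0, 0)

Answer: (2, 0, 0)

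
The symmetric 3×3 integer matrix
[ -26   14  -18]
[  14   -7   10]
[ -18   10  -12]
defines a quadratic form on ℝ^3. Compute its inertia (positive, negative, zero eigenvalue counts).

step 0: pivot -26 → sign −
step 1: pivot 7/13 → sign +
step 2: pivot 2/7 → sign +
signature = (2, 1, 0)

Answer: (2, 1, 0)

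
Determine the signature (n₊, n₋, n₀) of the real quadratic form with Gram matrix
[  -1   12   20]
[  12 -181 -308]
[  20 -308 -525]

Answer: (0, 3, 0)

Derivation:
step 0: pivot -1 → sign −
step 1: pivot -37 → sign −
step 2: pivot -1/37 → sign −
signature = (0, 3, 0)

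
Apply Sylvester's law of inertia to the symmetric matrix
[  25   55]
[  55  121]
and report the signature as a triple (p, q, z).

Answer: (1, 0, 1)

Derivation:
step 0: pivot 25 → sign +
step 1: row/col 1 already zero → sign 0
signature = (1, 0, 1)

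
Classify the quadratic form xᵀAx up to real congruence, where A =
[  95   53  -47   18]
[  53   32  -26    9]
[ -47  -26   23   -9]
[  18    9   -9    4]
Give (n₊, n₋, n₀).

step 0: pivot 95 → sign +
step 1: pivot 231/95 → sign +
step 2: pivot -3/11 → sign −
step 3: pivot 1/7 → sign +
signature = (3, 1, 0)

Answer: (3, 1, 0)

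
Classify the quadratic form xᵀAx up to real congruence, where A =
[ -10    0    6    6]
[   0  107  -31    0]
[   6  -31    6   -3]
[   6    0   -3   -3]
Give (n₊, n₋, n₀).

step 0: pivot -10 → sign −
step 1: pivot 107 → sign +
step 2: pivot 331/535 → sign +
step 3: pivot 6/331 → sign +
signature = (3, 1, 0)

Answer: (3, 1, 0)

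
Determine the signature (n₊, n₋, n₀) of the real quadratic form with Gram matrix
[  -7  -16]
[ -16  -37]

Answer: (0, 2, 0)

Derivation:
step 0: pivot -7 → sign −
step 1: pivot -3/7 → sign −
signature = (0, 2, 0)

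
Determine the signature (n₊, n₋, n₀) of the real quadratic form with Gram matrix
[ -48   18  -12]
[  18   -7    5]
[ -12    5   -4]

step 0: pivot -48 → sign −
step 1: pivot -1/4 → sign −
step 2: row/col 2 already zero → sign 0
signature = (0, 2, 1)

Answer: (0, 2, 1)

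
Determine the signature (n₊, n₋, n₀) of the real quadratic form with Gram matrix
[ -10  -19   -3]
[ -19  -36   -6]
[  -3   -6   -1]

Answer: (1, 2, 0)

Derivation:
step 0: pivot -10 → sign −
step 1: pivot 1/10 → sign +
step 2: pivot -1 → sign −
signature = (1, 2, 0)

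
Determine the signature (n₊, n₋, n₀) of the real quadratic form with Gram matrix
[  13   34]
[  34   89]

step 0: pivot 13 → sign +
step 1: pivot 1/13 → sign +
signature = (2, 0, 0)

Answer: (2, 0, 0)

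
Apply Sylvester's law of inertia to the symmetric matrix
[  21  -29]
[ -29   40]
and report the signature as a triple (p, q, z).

step 0: pivot 21 → sign +
step 1: pivot -1/21 → sign −
signature = (1, 1, 0)

Answer: (1, 1, 0)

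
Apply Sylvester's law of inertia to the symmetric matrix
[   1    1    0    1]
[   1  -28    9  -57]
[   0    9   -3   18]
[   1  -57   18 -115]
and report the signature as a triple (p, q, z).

step 0: pivot 1 → sign +
step 1: pivot -29 → sign −
step 2: pivot -6/29 → sign −
step 3: row/col 3 already zero → sign 0
signature = (1, 2, 1)

Answer: (1, 2, 1)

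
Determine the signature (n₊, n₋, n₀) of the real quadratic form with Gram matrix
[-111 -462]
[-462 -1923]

Answer: (0, 2, 0)

Derivation:
step 0: pivot -111 → sign −
step 1: pivot -3/37 → sign −
signature = (0, 2, 0)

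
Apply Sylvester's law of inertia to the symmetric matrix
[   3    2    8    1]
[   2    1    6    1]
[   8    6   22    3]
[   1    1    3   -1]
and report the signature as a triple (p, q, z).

step 0: pivot 3 → sign +
step 1: pivot -1/3 → sign −
step 2: pivot 2 → sign +
step 3: pivot -3/2 → sign −
signature = (2, 2, 0)

Answer: (2, 2, 0)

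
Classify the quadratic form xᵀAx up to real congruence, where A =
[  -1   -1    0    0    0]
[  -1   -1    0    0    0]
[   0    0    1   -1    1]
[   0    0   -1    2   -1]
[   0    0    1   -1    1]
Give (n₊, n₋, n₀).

step 0: pivot -1 → sign −
step 1: pivot 1 → sign +
step 2: pivot 1 → sign +
step 3: row/col 3 already zero → sign 0
step 4: row/col 4 already zero → sign 0
signature = (2, 1, 2)

Answer: (2, 1, 2)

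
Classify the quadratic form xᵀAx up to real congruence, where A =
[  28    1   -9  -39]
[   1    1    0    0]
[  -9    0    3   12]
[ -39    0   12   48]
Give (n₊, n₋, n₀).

step 0: pivot 28 → sign +
step 1: pivot 27/28 → sign +
step 2: pivot -25/3 → sign −
step 3: pivot 3/25 → sign +
signature = (3, 1, 0)

Answer: (3, 1, 0)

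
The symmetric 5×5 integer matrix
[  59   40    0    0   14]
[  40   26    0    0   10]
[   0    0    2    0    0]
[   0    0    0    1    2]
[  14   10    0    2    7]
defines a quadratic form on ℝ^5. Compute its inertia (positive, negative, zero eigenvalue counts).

Answer: (3, 2, 0)

Derivation:
step 0: pivot 59 → sign +
step 1: pivot -66/59 → sign −
step 2: pivot 2 → sign +
step 3: pivot 1 → sign +
step 4: pivot -1/11 → sign −
signature = (3, 2, 0)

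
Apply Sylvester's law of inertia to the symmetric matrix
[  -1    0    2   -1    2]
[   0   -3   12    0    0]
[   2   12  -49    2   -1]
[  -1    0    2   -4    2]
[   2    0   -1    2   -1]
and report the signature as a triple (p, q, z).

Answer: (1, 3, 1)

Derivation:
step 0: pivot -1 → sign −
step 1: pivot -3 → sign −
step 2: pivot 3 → sign +
step 3: pivot -3 → sign −
step 4: row/col 4 already zero → sign 0
signature = (1, 3, 1)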